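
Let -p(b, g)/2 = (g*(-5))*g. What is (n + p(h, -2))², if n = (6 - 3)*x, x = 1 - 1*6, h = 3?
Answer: 625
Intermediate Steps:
p(b, g) = 10*g² (p(b, g) = -2*g*(-5)*g = -2*(-5*g)*g = -(-10)*g² = 10*g²)
x = -5 (x = 1 - 6 = -5)
n = -15 (n = (6 - 3)*(-5) = 3*(-5) = -15)
(n + p(h, -2))² = (-15 + 10*(-2)²)² = (-15 + 10*4)² = (-15 + 40)² = 25² = 625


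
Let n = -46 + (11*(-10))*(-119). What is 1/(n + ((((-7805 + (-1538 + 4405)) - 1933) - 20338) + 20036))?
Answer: 1/5871 ≈ 0.00017033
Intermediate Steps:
n = 13044 (n = -46 - 110*(-119) = -46 + 13090 = 13044)
1/(n + ((((-7805 + (-1538 + 4405)) - 1933) - 20338) + 20036)) = 1/(13044 + ((((-7805 + (-1538 + 4405)) - 1933) - 20338) + 20036)) = 1/(13044 + ((((-7805 + 2867) - 1933) - 20338) + 20036)) = 1/(13044 + (((-4938 - 1933) - 20338) + 20036)) = 1/(13044 + ((-6871 - 20338) + 20036)) = 1/(13044 + (-27209 + 20036)) = 1/(13044 - 7173) = 1/5871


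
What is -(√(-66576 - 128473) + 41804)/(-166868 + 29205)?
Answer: 41804/137663 + I*√195049/137663 ≈ 0.30367 + 0.0032081*I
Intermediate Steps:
-(√(-66576 - 128473) + 41804)/(-166868 + 29205) = -(√(-195049) + 41804)/(-137663) = -(I*√195049 + 41804)*(-1)/137663 = -(41804 + I*√195049)*(-1)/137663 = -(-41804/137663 - I*√195049/137663) = 41804/137663 + I*√195049/137663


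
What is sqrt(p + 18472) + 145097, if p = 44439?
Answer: 145097 + sqrt(62911) ≈ 1.4535e+5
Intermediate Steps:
sqrt(p + 18472) + 145097 = sqrt(44439 + 18472) + 145097 = sqrt(62911) + 145097 = 145097 + sqrt(62911)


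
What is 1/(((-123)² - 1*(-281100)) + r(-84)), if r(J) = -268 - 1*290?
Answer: 1/295671 ≈ 3.3821e-6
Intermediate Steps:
r(J) = -558 (r(J) = -268 - 290 = -558)
1/(((-123)² - 1*(-281100)) + r(-84)) = 1/(((-123)² - 1*(-281100)) - 558) = 1/((15129 + 281100) - 558) = 1/(296229 - 558) = 1/295671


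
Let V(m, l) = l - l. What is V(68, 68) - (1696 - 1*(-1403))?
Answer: -3099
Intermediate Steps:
V(m, l) = 0
V(68, 68) - (1696 - 1*(-1403)) = 0 - (1696 - 1*(-1403)) = 0 - (1696 + 1403) = 0 - 1*3099 = 0 - 3099 = -3099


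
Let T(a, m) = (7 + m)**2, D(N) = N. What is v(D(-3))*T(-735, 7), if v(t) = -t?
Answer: 588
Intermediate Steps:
v(D(-3))*T(-735, 7) = (-1*(-3))*(7 + 7)**2 = 3*14**2 = 3*196 = 588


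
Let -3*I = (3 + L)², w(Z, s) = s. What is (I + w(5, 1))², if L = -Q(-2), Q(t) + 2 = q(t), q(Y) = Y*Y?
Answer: 4/9 ≈ 0.44444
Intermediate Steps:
q(Y) = Y²
Q(t) = -2 + t²
L = -2 (L = -(-2 + (-2)²) = -(-2 + 4) = -1*2 = -2)
I = -⅓ (I = -(3 - 2)²/3 = -⅓*1² = -⅓*1 = -⅓ ≈ -0.33333)
(I + w(5, 1))² = (-⅓ + 1)² = (⅔)² = 4/9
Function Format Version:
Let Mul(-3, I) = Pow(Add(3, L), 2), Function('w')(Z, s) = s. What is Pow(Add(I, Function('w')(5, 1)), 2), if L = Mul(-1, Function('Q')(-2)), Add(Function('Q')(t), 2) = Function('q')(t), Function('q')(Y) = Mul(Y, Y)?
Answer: Rational(4, 9) ≈ 0.44444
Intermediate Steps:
Function('q')(Y) = Pow(Y, 2)
Function('Q')(t) = Add(-2, Pow(t, 2))
L = -2 (L = Mul(-1, Add(-2, Pow(-2, 2))) = Mul(-1, Add(-2, 4)) = Mul(-1, 2) = -2)
I = Rational(-1, 3) (I = Mul(Rational(-1, 3), Pow(Add(3, -2), 2)) = Mul(Rational(-1, 3), Pow(1, 2)) = Mul(Rational(-1, 3), 1) = Rational(-1, 3) ≈ -0.33333)
Pow(Add(I, Function('w')(5, 1)), 2) = Pow(Add(Rational(-1, 3), 1), 2) = Pow(Rational(2, 3), 2) = Rational(4, 9)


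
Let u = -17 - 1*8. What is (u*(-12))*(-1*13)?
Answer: -3900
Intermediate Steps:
u = -25 (u = -17 - 8 = -25)
(u*(-12))*(-1*13) = (-25*(-12))*(-1*13) = 300*(-13) = -3900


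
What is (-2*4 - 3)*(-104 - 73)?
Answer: 1947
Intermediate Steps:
(-2*4 - 3)*(-104 - 73) = (-8 - 3)*(-177) = -11*(-177) = 1947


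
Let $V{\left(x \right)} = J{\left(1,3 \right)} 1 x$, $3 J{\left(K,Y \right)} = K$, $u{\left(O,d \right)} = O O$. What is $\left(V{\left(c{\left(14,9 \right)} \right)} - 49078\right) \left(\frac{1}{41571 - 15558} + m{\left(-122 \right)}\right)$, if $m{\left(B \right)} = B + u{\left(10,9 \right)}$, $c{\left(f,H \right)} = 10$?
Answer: $\frac{84254086840}{78039} \approx 1.0796 \cdot 10^{6}$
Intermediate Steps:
$u{\left(O,d \right)} = O^{2}$
$J{\left(K,Y \right)} = \frac{K}{3}$
$m{\left(B \right)} = 100 + B$ ($m{\left(B \right)} = B + 10^{2} = B + 100 = 100 + B$)
$V{\left(x \right)} = \frac{x}{3}$ ($V{\left(x \right)} = \frac{1}{3} \cdot 1 \cdot 1 x = \frac{1}{3} \cdot 1 x = \frac{x}{3}$)
$\left(V{\left(c{\left(14,9 \right)} \right)} - 49078\right) \left(\frac{1}{41571 - 15558} + m{\left(-122 \right)}\right) = \left(\frac{1}{3} \cdot 10 - 49078\right) \left(\frac{1}{41571 - 15558} + \left(100 - 122\right)\right) = \left(\frac{10}{3} - 49078\right) \left(\frac{1}{26013} - 22\right) = - \frac{147224 \left(\frac{1}{26013} - 22\right)}{3} = \left(- \frac{147224}{3}\right) \left(- \frac{572285}{26013}\right) = \frac{84254086840}{78039}$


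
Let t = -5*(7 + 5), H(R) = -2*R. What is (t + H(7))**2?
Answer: 5476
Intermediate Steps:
t = -60 (t = -5*12 = -60)
(t + H(7))**2 = (-60 - 2*7)**2 = (-60 - 14)**2 = (-74)**2 = 5476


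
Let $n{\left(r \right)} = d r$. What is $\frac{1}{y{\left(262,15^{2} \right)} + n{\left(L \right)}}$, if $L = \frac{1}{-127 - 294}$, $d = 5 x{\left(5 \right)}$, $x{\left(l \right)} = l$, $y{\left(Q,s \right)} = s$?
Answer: $\frac{421}{94700} \approx 0.0044456$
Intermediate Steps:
$d = 25$ ($d = 5 \cdot 5 = 25$)
$L = - \frac{1}{421}$ ($L = \frac{1}{-421} = - \frac{1}{421} \approx -0.0023753$)
$n{\left(r \right)} = 25 r$
$\frac{1}{y{\left(262,15^{2} \right)} + n{\left(L \right)}} = \frac{1}{15^{2} + 25 \left(- \frac{1}{421}\right)} = \frac{1}{225 - \frac{25}{421}} = \frac{1}{\frac{94700}{421}} = \frac{421}{94700}$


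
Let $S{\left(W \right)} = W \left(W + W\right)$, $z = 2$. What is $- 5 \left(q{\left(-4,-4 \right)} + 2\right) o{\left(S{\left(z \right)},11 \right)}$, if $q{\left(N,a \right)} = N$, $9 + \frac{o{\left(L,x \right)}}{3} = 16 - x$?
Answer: $-120$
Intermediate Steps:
$S{\left(W \right)} = 2 W^{2}$ ($S{\left(W \right)} = W 2 W = 2 W^{2}$)
$o{\left(L,x \right)} = 21 - 3 x$ ($o{\left(L,x \right)} = -27 + 3 \left(16 - x\right) = -27 - \left(-48 + 3 x\right) = 21 - 3 x$)
$- 5 \left(q{\left(-4,-4 \right)} + 2\right) o{\left(S{\left(z \right)},11 \right)} = - 5 \left(-4 + 2\right) \left(21 - 33\right) = \left(-5\right) \left(-2\right) \left(21 - 33\right) = 10 \left(-12\right) = -120$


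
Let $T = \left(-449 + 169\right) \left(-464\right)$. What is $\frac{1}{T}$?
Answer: $\frac{1}{129920} \approx 7.697 \cdot 10^{-6}$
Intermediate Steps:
$T = 129920$ ($T = \left(-280\right) \left(-464\right) = 129920$)
$\frac{1}{T} = \frac{1}{129920}$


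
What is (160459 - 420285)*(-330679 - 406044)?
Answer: 191419790198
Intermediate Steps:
(160459 - 420285)*(-330679 - 406044) = -259826*(-736723) = 191419790198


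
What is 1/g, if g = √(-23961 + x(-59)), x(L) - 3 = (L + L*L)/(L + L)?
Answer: -I*√83/1411 ≈ -0.0064567*I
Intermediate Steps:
x(L) = 3 + (L + L²)/(2*L) (x(L) = 3 + (L + L*L)/(L + L) = 3 + (L + L²)/((2*L)) = 3 + (L + L²)*(1/(2*L)) = 3 + (L + L²)/(2*L))
g = 17*I*√83 (g = √(-23961 + (7/2 + (½)*(-59))) = √(-23961 + (7/2 - 59/2)) = √(-23961 - 26) = √(-23987) = 17*I*√83 ≈ 154.88*I)
1/g = 1/(17*I*√83) = -I*√83/1411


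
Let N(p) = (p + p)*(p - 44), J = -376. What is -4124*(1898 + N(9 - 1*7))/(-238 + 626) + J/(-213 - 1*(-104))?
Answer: -194379198/10573 ≈ -18385.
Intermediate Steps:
N(p) = 2*p*(-44 + p) (N(p) = (2*p)*(-44 + p) = 2*p*(-44 + p))
-4124*(1898 + N(9 - 1*7))/(-238 + 626) + J/(-213 - 1*(-104)) = -4124*(1898 + 2*(9 - 1*7)*(-44 + (9 - 1*7)))/(-238 + 626) - 376/(-213 - 1*(-104)) = -(1956838/97 + 2062*(-44 + (9 - 7))*(9 - 7)/97) - 376/(-213 + 104) = -4124/(388/(1898 + 2*2*(-44 + 2))) - 376/(-109) = -4124/(388/(1898 + 2*2*(-42))) - 376*(-1/109) = -4124/(388/(1898 - 168)) + 376/109 = -4124/(388/1730) + 376/109 = -4124/(388*(1/1730)) + 376/109 = -4124/194/865 + 376/109 = -4124*865/194 + 376/109 = -1783630/97 + 376/109 = -194379198/10573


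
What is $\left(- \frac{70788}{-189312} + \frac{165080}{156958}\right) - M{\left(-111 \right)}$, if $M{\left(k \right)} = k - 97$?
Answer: $\frac{15252159829}{72828512} \approx 209.43$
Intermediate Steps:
$M{\left(k \right)} = -97 + k$ ($M{\left(k \right)} = k - 97 = -97 + k$)
$\left(- \frac{70788}{-189312} + \frac{165080}{156958}\right) - M{\left(-111 \right)} = \left(- \frac{70788}{-189312} + \frac{165080}{156958}\right) - \left(-97 - 111\right) = \left(\left(-70788\right) \left(- \frac{1}{189312}\right) + 165080 \cdot \frac{1}{156958}\right) - -208 = \left(\frac{347}{928} + \frac{82540}{78479}\right) + 208 = \frac{103829333}{72828512} + 208 = \frac{15252159829}{72828512}$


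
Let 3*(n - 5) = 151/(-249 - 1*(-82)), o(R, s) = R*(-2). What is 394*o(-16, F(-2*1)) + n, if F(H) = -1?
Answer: 6318962/501 ≈ 12613.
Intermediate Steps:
o(R, s) = -2*R
n = 2354/501 (n = 5 + (151/(-249 - 1*(-82)))/3 = 5 + (151/(-249 + 82))/3 = 5 + (151/(-167))/3 = 5 + (151*(-1/167))/3 = 5 + (⅓)*(-151/167) = 5 - 151/501 = 2354/501 ≈ 4.6986)
394*o(-16, F(-2*1)) + n = 394*(-2*(-16)) + 2354/501 = 394*32 + 2354/501 = 12608 + 2354/501 = 6318962/501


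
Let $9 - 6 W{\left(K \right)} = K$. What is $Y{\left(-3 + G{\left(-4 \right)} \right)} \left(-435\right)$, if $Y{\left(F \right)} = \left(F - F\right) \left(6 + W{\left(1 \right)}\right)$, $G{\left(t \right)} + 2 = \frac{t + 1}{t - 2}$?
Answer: $0$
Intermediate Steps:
$W{\left(K \right)} = \frac{3}{2} - \frac{K}{6}$
$G{\left(t \right)} = -2 + \frac{1 + t}{-2 + t}$ ($G{\left(t \right)} = -2 + \frac{t + 1}{t - 2} = -2 + \frac{1 + t}{-2 + t}$)
$Y{\left(F \right)} = 0$ ($Y{\left(F \right)} = \left(F - F\right) \left(6 + \left(\frac{3}{2} - \frac{1}{6}\right)\right) = 0 \left(6 + \left(\frac{3}{2} - \frac{1}{6}\right)\right) = 0 \left(6 + \frac{4}{3}\right) = 0 \cdot \frac{22}{3} = 0$)
$Y{\left(-3 + G{\left(-4 \right)} \right)} \left(-435\right) = 0 \left(-435\right) = 0$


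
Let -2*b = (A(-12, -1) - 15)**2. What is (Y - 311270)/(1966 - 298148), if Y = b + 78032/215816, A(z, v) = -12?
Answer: 16813908305/15980203628 ≈ 1.0522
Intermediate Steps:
b = -729/2 (b = -(-12 - 15)**2/2 = -1/2*(-27)**2 = -1/2*729 = -729/2 ≈ -364.50)
Y = -19646725/53954 (Y = -729/2 + 78032/215816 = -729/2 + 78032*(1/215816) = -729/2 + 9754/26977 = -19646725/53954 ≈ -364.14)
(Y - 311270)/(1966 - 298148) = (-19646725/53954 - 311270)/(1966 - 298148) = -16813908305/53954/(-296182) = -16813908305/53954*(-1/296182) = 16813908305/15980203628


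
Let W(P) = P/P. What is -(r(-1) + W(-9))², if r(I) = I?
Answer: 0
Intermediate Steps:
W(P) = 1
-(r(-1) + W(-9))² = -(-1 + 1)² = -1*0² = -1*0 = 0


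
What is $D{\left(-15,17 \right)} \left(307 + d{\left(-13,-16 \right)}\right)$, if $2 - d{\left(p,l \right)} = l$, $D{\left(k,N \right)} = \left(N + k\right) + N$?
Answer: $6175$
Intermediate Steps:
$D{\left(k,N \right)} = k + 2 N$
$d{\left(p,l \right)} = 2 - l$
$D{\left(-15,17 \right)} \left(307 + d{\left(-13,-16 \right)}\right) = \left(-15 + 2 \cdot 17\right) \left(307 + \left(2 - -16\right)\right) = \left(-15 + 34\right) \left(307 + \left(2 + 16\right)\right) = 19 \left(307 + 18\right) = 19 \cdot 325 = 6175$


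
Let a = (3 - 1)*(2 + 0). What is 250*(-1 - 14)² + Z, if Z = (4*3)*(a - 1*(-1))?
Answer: 56310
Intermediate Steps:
a = 4 (a = 2*2 = 4)
Z = 60 (Z = (4*3)*(4 - 1*(-1)) = 12*(4 + 1) = 12*5 = 60)
250*(-1 - 14)² + Z = 250*(-1 - 14)² + 60 = 250*(-15)² + 60 = 250*225 + 60 = 56250 + 60 = 56310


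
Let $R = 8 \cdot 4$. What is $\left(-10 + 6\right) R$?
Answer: $-128$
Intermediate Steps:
$R = 32$
$\left(-10 + 6\right) R = \left(-10 + 6\right) 32 = \left(-4\right) 32 = -128$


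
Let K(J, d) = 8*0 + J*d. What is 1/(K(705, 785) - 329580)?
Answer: 1/223845 ≈ 4.4674e-6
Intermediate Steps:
K(J, d) = J*d (K(J, d) = 0 + J*d = J*d)
1/(K(705, 785) - 329580) = 1/(705*785 - 329580) = 1/(553425 - 329580) = 1/223845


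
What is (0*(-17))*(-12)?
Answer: 0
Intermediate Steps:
(0*(-17))*(-12) = 0*(-12) = 0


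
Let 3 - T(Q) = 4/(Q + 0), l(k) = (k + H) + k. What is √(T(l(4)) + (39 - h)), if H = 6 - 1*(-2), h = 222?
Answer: I*√721/2 ≈ 13.426*I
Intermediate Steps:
H = 8 (H = 6 + 2 = 8)
l(k) = 8 + 2*k (l(k) = (k + 8) + k = (8 + k) + k = 8 + 2*k)
T(Q) = 3 - 4/Q (T(Q) = 3 - 4/(Q + 0) = 3 - 4/Q)
√(T(l(4)) + (39 - h)) = √((3 - 4/(8 + 2*4)) + (39 - 1*222)) = √((3 - 4/(8 + 8)) + (39 - 222)) = √((3 - 4/16) - 183) = √((3 - 4*1/16) - 183) = √((3 - ¼) - 183) = √(11/4 - 183) = √(-721/4) = I*√721/2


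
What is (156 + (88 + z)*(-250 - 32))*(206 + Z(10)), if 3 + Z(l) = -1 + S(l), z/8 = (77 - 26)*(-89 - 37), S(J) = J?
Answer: 3068147952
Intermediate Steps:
z = -51408 (z = 8*((77 - 26)*(-89 - 37)) = 8*(51*(-126)) = 8*(-6426) = -51408)
Z(l) = -4 + l (Z(l) = -3 + (-1 + l) = -4 + l)
(156 + (88 + z)*(-250 - 32))*(206 + Z(10)) = (156 + (88 - 51408)*(-250 - 32))*(206 + (-4 + 10)) = (156 - 51320*(-282))*(206 + 6) = (156 + 14472240)*212 = 14472396*212 = 3068147952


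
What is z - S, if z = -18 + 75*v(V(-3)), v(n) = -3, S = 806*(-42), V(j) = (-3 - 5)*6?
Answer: 33609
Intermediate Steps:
V(j) = -48 (V(j) = -8*6 = -48)
S = -33852
z = -243 (z = -18 + 75*(-3) = -18 - 225 = -243)
z - S = -243 - 1*(-33852) = -243 + 33852 = 33609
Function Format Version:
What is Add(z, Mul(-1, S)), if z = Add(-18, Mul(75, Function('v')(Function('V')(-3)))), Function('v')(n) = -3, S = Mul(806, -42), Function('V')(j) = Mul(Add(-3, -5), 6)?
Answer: 33609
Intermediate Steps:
Function('V')(j) = -48 (Function('V')(j) = Mul(-8, 6) = -48)
S = -33852
z = -243 (z = Add(-18, Mul(75, -3)) = Add(-18, -225) = -243)
Add(z, Mul(-1, S)) = Add(-243, Mul(-1, -33852)) = Add(-243, 33852) = 33609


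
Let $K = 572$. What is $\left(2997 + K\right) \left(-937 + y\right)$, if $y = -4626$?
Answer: $-19854347$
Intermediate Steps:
$\left(2997 + K\right) \left(-937 + y\right) = \left(2997 + 572\right) \left(-937 - 4626\right) = 3569 \left(-5563\right) = -19854347$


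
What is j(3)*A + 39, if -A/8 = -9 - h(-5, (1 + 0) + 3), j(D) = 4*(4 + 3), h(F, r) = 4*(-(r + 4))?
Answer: -5113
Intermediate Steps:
h(F, r) = -16 - 4*r (h(F, r) = 4*(-(4 + r)) = 4*(-4 - r) = -16 - 4*r)
j(D) = 28 (j(D) = 4*7 = 28)
A = -184 (A = -8*(-9 - (-16 - 4*((1 + 0) + 3))) = -8*(-9 - (-16 - 4*(1 + 3))) = -8*(-9 - (-16 - 4*4)) = -8*(-9 - (-16 - 16)) = -8*(-9 - 1*(-32)) = -8*(-9 + 32) = -8*23 = -184)
j(3)*A + 39 = 28*(-184) + 39 = -5152 + 39 = -5113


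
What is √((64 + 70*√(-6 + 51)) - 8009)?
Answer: √(-7945 + 210*√5) ≈ 86.461*I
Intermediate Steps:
√((64 + 70*√(-6 + 51)) - 8009) = √((64 + 70*√45) - 8009) = √((64 + 70*(3*√5)) - 8009) = √((64 + 210*√5) - 8009) = √(-7945 + 210*√5)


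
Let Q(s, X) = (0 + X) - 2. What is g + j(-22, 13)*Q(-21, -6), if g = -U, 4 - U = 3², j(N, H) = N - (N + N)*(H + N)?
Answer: 3349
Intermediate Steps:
Q(s, X) = -2 + X (Q(s, X) = X - 2 = -2 + X)
j(N, H) = N - 2*N*(H + N)
U = -5 (U = 4 - 1*3² = 4 - 1*9 = 4 - 9 = -5)
g = 5 (g = -1*(-5) = 5)
g + j(-22, 13)*Q(-21, -6) = 5 + (-22*(1 - 2*13 - 2*(-22)))*(-2 - 6) = 5 - 22*(1 - 26 + 44)*(-8) = 5 - 22*19*(-8) = 5 - 418*(-8) = 5 + 3344 = 3349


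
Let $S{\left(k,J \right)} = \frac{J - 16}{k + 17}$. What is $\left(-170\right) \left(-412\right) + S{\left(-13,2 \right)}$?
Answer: $\frac{140073}{2} \approx 70037.0$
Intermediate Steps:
$S{\left(k,J \right)} = \frac{-16 + J}{17 + k}$
$\left(-170\right) \left(-412\right) + S{\left(-13,2 \right)} = \left(-170\right) \left(-412\right) + \frac{-16 + 2}{17 - 13} = 70040 + \frac{1}{4} \left(-14\right) = 70040 - \frac{7}{2} = \frac{140073}{2}$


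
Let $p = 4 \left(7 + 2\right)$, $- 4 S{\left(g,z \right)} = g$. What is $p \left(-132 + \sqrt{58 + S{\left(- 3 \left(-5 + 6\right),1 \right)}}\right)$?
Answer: $-4752 + 18 \sqrt{235} \approx -4476.1$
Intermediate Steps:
$S{\left(g,z \right)} = - \frac{g}{4}$
$p = 36$ ($p = 4 \cdot 9 = 36$)
$p \left(-132 + \sqrt{58 + S{\left(- 3 \left(-5 + 6\right),1 \right)}}\right) = 36 \left(-132 + \sqrt{58 - \frac{\left(-3\right) \left(-5 + 6\right)}{4}}\right) = 36 \left(-132 + \sqrt{58 - \frac{\left(-3\right) 1}{4}}\right) = 36 \left(-132 + \sqrt{58 - - \frac{3}{4}}\right) = 36 \left(-132 + \sqrt{58 + \frac{3}{4}}\right) = 36 \left(-132 + \sqrt{\frac{235}{4}}\right) = 36 \left(-132 + \frac{\sqrt{235}}{2}\right) = -4752 + 18 \sqrt{235}$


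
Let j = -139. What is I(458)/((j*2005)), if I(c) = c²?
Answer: -209764/278695 ≈ -0.75266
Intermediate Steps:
I(458)/((j*2005)) = 458²/((-139*2005)) = 209764/(-278695) = 209764*(-1/278695) = -209764/278695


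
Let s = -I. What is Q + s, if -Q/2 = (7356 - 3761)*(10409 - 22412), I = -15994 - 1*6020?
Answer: 86323584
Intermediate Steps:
I = -22014 (I = -15994 - 6020 = -22014)
Q = 86301570 (Q = -2*(7356 - 3761)*(10409 - 22412) = -7190*(-12003) = -2*(-43150785) = 86301570)
s = 22014 (s = -1*(-22014) = 22014)
Q + s = 86301570 + 22014 = 86323584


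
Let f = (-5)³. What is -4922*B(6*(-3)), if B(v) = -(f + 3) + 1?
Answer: -605406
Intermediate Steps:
f = -125
B(v) = 123 (B(v) = -(-125 + 3) + 1 = -1*(-122) + 1 = 122 + 1 = 123)
-4922*B(6*(-3)) = -4922*123 = -605406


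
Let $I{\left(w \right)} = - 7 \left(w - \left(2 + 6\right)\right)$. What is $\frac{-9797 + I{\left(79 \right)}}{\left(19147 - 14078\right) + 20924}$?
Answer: $- \frac{10294}{25993} \approx -0.39603$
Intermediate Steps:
$I{\left(w \right)} = 56 - 7 w$ ($I{\left(w \right)} = - 7 \left(w - 8\right) = - 7 \left(-8 + w\right) = 56 - 7 w$)
$\frac{-9797 + I{\left(79 \right)}}{\left(19147 - 14078\right) + 20924} = \frac{-9797 + \left(56 - 553\right)}{\left(19147 - 14078\right) + 20924} = \frac{-9797 + \left(56 - 553\right)}{5069 + 20924} = \frac{-9797 - 497}{25993} = \left(-10294\right) \frac{1}{25993} = - \frac{10294}{25993}$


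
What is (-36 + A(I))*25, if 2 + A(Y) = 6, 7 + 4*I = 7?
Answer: -800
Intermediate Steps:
I = 0 (I = -7/4 + (¼)*7 = -7/4 + 7/4 = 0)
A(Y) = 4 (A(Y) = -2 + 6 = 4)
(-36 + A(I))*25 = (-36 + 4)*25 = -32*25 = -800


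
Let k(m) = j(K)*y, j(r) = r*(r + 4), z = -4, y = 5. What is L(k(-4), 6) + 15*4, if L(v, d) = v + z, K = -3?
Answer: 41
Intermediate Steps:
j(r) = r*(4 + r)
k(m) = -15 (k(m) = -3*(4 - 3)*5 = -3*1*5 = -3*5 = -15)
L(v, d) = -4 + v (L(v, d) = v - 4 = -4 + v)
L(k(-4), 6) + 15*4 = (-4 - 15) + 15*4 = -19 + 60 = 41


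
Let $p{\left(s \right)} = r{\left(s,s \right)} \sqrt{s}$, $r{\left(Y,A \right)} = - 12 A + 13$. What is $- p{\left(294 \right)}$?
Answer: $24605 \sqrt{6} \approx 60270.0$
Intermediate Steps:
$r{\left(Y,A \right)} = 13 - 12 A$
$p{\left(s \right)} = \sqrt{s} \left(13 - 12 s\right)$ ($p{\left(s \right)} = \left(13 - 12 s\right) \sqrt{s} = \sqrt{s} \left(13 - 12 s\right)$)
$- p{\left(294 \right)} = - \sqrt{294} \left(13 - 3528\right) = - 7 \sqrt{6} \left(13 - 3528\right) = - 7 \sqrt{6} \left(-3515\right) = - \left(-24605\right) \sqrt{6} = 24605 \sqrt{6}$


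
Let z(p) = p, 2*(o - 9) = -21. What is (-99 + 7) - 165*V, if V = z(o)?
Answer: 311/2 ≈ 155.50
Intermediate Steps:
o = -3/2 (o = 9 + (½)*(-21) = 9 - 21/2 = -3/2 ≈ -1.5000)
V = -3/2 ≈ -1.5000
(-99 + 7) - 165*V = (-99 + 7) - 165*(-3/2) = -92 + 495/2 = 311/2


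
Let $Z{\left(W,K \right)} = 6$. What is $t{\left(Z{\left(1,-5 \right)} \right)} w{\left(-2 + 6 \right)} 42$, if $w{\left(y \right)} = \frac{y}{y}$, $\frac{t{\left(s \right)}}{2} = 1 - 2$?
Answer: $-84$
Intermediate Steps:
$t{\left(s \right)} = -2$ ($t{\left(s \right)} = 2 \left(1 - 2\right) = 2 \left(-1\right) = -2$)
$w{\left(y \right)} = 1$
$t{\left(Z{\left(1,-5 \right)} \right)} w{\left(-2 + 6 \right)} 42 = \left(-2\right) 1 \cdot 42 = \left(-2\right) 42 = -84$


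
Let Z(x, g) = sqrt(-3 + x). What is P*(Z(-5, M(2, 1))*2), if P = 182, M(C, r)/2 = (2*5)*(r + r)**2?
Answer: 728*I*sqrt(2) ≈ 1029.5*I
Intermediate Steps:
M(C, r) = 80*r**2 (M(C, r) = 2*((2*5)*(r + r)**2) = 2*(10*(2*r)**2) = 2*(10*(4*r**2)) = 2*(40*r**2) = 80*r**2)
P*(Z(-5, M(2, 1))*2) = 182*(sqrt(-3 - 5)*2) = 182*(sqrt(-8)*2) = 182*((2*I*sqrt(2))*2) = 182*(4*I*sqrt(2)) = 728*I*sqrt(2)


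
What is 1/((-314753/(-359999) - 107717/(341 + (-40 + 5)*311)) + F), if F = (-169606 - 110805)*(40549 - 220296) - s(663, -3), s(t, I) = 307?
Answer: 3795829456/191321327661934641675 ≈ 1.9840e-11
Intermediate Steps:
F = 50403035710 (F = (-169606 - 110805)*(40549 - 220296) - 1*307 = -280411*(-179747) - 307 = 50403036017 - 307 = 50403035710)
1/((-314753/(-359999) - 107717/(341 + (-40 + 5)*311)) + F) = 1/((-314753/(-359999) - 107717/(341 + (-40 + 5)*311)) + 50403035710) = 1/((-314753*(-1/359999) - 107717/(341 - 35*311)) + 50403035710) = 1/((314753/359999 - 107717/(341 - 10885)) + 50403035710) = 1/((314753/359999 - 107717/(-10544)) + 50403035710) = 1/((314753/359999 - 107717*(-1/10544)) + 50403035710) = 1/((314753/359999 + 107717/10544) + 50403035710) = 1/(42096767915/3795829456 + 50403035710) = 1/(191321327661934641675/3795829456) = 3795829456/191321327661934641675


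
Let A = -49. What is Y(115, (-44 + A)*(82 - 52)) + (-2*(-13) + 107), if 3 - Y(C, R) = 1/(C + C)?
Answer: 31279/230 ≈ 136.00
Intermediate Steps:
Y(C, R) = 3 - 1/(2*C) (Y(C, R) = 3 - 1/(C + C) = 3 - 1/(2*C))
Y(115, (-44 + A)*(82 - 52)) + (-2*(-13) + 107) = (3 - 1/2/115) + (-2*(-13) + 107) = (3 - 1/2*1/115) + (26 + 107) = (3 - 1/230) + 133 = 689/230 + 133 = 31279/230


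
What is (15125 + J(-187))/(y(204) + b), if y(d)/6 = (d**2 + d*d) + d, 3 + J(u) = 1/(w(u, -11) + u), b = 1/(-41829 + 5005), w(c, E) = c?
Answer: 104131404324/3447285830021 ≈ 0.030207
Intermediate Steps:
b = -1/36824 (b = 1/(-36824) = -1/36824 ≈ -2.7156e-5)
J(u) = -3 + 1/(2*u) (J(u) = -3 + 1/(u + u) = -3 + 1/(2*u))
y(d) = 6*d + 12*d**2 (y(d) = 6*((d**2 + d*d) + d) = 6*((d**2 + d**2) + d) = 6*(2*d**2 + d) = 6*(d + 2*d**2) = 6*d + 12*d**2)
(15125 + J(-187))/(y(204) + b) = (15125 + (-3 + (1/2)/(-187)))/(6*204*(1 + 2*204) - 1/36824) = (15125 + (-3 + (1/2)*(-1/187)))/(6*204*(1 + 408) - 1/36824) = (15125 + (-3 - 1/374))/(6*204*409 - 1/36824) = (15125 - 1123/374)/(500616 - 1/36824) = 5655627/(374*(18434683583/36824)) = (5655627/374)*(36824/18434683583) = 104131404324/3447285830021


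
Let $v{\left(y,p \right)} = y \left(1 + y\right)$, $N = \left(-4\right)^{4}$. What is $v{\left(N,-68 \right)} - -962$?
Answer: $66754$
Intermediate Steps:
$N = 256$
$v{\left(N,-68 \right)} - -962 = 256 \left(1 + 256\right) - -962 = 256 \cdot 257 + 962 = 65792 + 962 = 66754$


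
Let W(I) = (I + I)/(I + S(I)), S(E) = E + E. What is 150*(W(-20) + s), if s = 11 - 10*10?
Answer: -13250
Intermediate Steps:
S(E) = 2*E
W(I) = ⅔ (W(I) = (I + I)/(I + 2*I) = (2*I)/((3*I)) = (2*I)*(1/(3*I)) = ⅔)
s = -89 (s = 11 - 100 = -89)
150*(W(-20) + s) = 150*(⅔ - 89) = 150*(-265/3) = -13250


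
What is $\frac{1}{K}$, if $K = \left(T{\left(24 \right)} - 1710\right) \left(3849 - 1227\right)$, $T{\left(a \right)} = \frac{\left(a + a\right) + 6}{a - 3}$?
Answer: $- \frac{7}{31338144} \approx -2.2337 \cdot 10^{-7}$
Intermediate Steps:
$T{\left(a \right)} = \frac{6 + 2 a}{-3 + a}$ ($T{\left(a \right)} = \frac{2 a + 6}{-3 + a} = \frac{6 + 2 a}{-3 + a}$)
$K = - \frac{31338144}{7}$ ($K = \left(\frac{2 \left(3 + 24\right)}{-3 + 24} - 1710\right) \left(3849 - 1227\right) = \left(2 \cdot \frac{1}{21} \cdot 27 - 1710\right) \left(3849 + \left(-1917 + 690\right)\right) = \left(2 \cdot \frac{1}{21} \cdot 27 - 1710\right) \left(3849 - 1227\right) = \left(\frac{18}{7} - 1710\right) 2622 = \left(- \frac{11952}{7}\right) 2622 = - \frac{31338144}{7} \approx -4.4769 \cdot 10^{6}$)
$\frac{1}{K} = \frac{1}{- \frac{31338144}{7}} = - \frac{7}{31338144}$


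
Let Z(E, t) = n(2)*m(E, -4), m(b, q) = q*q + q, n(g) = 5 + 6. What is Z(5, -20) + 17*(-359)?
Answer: -5971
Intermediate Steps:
n(g) = 11
m(b, q) = q + q² (m(b, q) = q² + q = q + q²)
Z(E, t) = 132 (Z(E, t) = 11*(-4*(1 - 4)) = 11*(-4*(-3)) = 11*12 = 132)
Z(5, -20) + 17*(-359) = 132 + 17*(-359) = 132 - 6103 = -5971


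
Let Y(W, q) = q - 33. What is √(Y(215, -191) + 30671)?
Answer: 3*√3383 ≈ 174.49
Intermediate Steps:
Y(W, q) = -33 + q
√(Y(215, -191) + 30671) = √((-33 - 191) + 30671) = √(-224 + 30671) = √30447 = 3*√3383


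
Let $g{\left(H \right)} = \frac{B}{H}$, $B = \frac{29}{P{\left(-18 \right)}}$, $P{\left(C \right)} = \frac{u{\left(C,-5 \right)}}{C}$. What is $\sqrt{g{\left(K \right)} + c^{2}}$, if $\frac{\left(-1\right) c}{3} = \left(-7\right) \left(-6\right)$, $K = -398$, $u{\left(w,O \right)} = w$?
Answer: $\frac{\sqrt{2514810362}}{398} \approx 126.0$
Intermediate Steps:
$c = -126$ ($c = - 3 \left(\left(-7\right) \left(-6\right)\right) = \left(-3\right) 42 = -126$)
$P{\left(C \right)} = 1$ ($P{\left(C \right)} = \frac{C}{C} = 1$)
$B = 29$ ($B = \frac{29}{1} = 29 \cdot 1 = 29$)
$g{\left(H \right)} = \frac{29}{H}$
$\sqrt{g{\left(K \right)} + c^{2}} = \sqrt{\frac{29}{-398} + \left(-126\right)^{2}} = \sqrt{29 \left(- \frac{1}{398}\right) + 15876} = \sqrt{- \frac{29}{398} + 15876} = \sqrt{\frac{6318619}{398}} = \frac{\sqrt{2514810362}}{398}$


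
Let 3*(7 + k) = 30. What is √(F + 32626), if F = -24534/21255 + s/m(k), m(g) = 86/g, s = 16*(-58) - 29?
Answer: √12099863037805270/609310 ≈ 180.53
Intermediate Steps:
k = 3 (k = -7 + (⅓)*30 = -7 + 10 = 3)
s = -957 (s = -928 - 29 = -957)
F = -21044343/609310 (F = -24534/21255 - 957/(86/3) = -24534*1/21255 - 957/(86*(⅓)) = -8178/7085 - 957/86/3 = -8178/7085 - 957*3/86 = -8178/7085 - 2871/86 = -21044343/609310 ≈ -34.538)
√(F + 32626) = √(-21044343/609310 + 32626) = √(19858303717/609310) = √12099863037805270/609310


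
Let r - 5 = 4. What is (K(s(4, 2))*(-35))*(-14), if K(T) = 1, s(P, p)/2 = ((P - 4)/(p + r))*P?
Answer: 490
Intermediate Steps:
r = 9 (r = 5 + 4 = 9)
s(P, p) = 2*P*(-4 + P)/(9 + p) (s(P, p) = 2*(((P - 4)/(p + 9))*P) = 2*(((-4 + P)/(9 + p))*P) = 2*(P*(-4 + P)/(9 + p)) = 2*P*(-4 + P)/(9 + p))
(K(s(4, 2))*(-35))*(-14) = (1*(-35))*(-14) = -35*(-14) = 490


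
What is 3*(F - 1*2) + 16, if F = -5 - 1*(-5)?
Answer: 10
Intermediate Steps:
F = 0 (F = -5 + 5 = 0)
3*(F - 1*2) + 16 = 3*(0 - 1*2) + 16 = 3*(0 - 2) + 16 = 3*(-2) + 16 = -6 + 16 = 10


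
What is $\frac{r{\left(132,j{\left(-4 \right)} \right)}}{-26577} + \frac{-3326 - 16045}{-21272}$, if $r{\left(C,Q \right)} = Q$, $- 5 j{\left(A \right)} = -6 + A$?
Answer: $\frac{514780523}{565345944} \approx 0.91056$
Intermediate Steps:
$j{\left(A \right)} = \frac{6}{5} - \frac{A}{5}$ ($j{\left(A \right)} = - \frac{-6 + A}{5} = \frac{6}{5} - \frac{A}{5}$)
$\frac{r{\left(132,j{\left(-4 \right)} \right)}}{-26577} + \frac{-3326 - 16045}{-21272} = \frac{\frac{6}{5} - - \frac{4}{5}}{-26577} + \frac{-3326 - 16045}{-21272} = \left(\frac{6}{5} + \frac{4}{5}\right) \left(- \frac{1}{26577}\right) + \left(-3326 - 16045\right) \left(- \frac{1}{21272}\right) = 2 \left(- \frac{1}{26577}\right) - - \frac{19371}{21272} = - \frac{2}{26577} + \frac{19371}{21272} = \frac{514780523}{565345944}$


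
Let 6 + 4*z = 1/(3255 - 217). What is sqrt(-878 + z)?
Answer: I*sqrt(662636346)/868 ≈ 29.656*I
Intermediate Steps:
z = -18227/12152 (z = -3/2 + 1/(4*(3255 - 217)) = -3/2 + (1/4)/3038 = -3/2 + (1/4)*(1/3038) = -3/2 + 1/12152 = -18227/12152 ≈ -1.4999)
sqrt(-878 + z) = sqrt(-878 - 18227/12152) = sqrt(-10687683/12152) = I*sqrt(662636346)/868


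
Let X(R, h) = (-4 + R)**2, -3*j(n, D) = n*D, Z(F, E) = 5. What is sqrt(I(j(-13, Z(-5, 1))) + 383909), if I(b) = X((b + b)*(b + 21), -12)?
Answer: sqrt(306789445)/9 ≈ 1946.2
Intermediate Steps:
j(n, D) = -D*n/3 (j(n, D) = -n*D/3 = -D*n/3)
I(b) = (-4 + 2*b*(21 + b))**2 (I(b) = (-4 + (b + b)*(b + 21))**2 = (-4 + (2*b)*(21 + b))**2 = (-4 + 2*b*(21 + b))**2)
sqrt(I(j(-13, Z(-5, 1))) + 383909) = sqrt(4*(-2 + (-1/3*5*(-13))*(21 - 1/3*5*(-13)))**2 + 383909) = sqrt(4*(-2 + 65*(21 + 65/3)/3)**2 + 383909) = sqrt(4*(-2 + (65/3)*(128/3))**2 + 383909) = sqrt(4*(-2 + 8320/9)**2 + 383909) = sqrt(4*(8302/9)**2 + 383909) = sqrt(4*(68923204/81) + 383909) = sqrt(275692816/81 + 383909) = sqrt(306789445/81) = sqrt(306789445)/9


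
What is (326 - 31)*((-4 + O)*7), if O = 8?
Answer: 8260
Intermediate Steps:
(326 - 31)*((-4 + O)*7) = (326 - 31)*((-4 + 8)*7) = 295*(4*7) = 295*28 = 8260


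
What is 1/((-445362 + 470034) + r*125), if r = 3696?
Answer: 1/486672 ≈ 2.0548e-6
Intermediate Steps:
1/((-445362 + 470034) + r*125) = 1/((-445362 + 470034) + 3696*125) = 1/(24672 + 462000) = 1/486672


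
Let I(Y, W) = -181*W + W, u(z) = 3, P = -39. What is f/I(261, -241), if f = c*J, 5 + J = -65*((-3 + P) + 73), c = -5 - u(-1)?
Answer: 808/2169 ≈ 0.37252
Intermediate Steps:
c = -8 (c = -5 - 1*3 = -5 - 3 = -8)
I(Y, W) = -180*W
J = -2020 (J = -5 - 65*((-3 - 39) + 73) = -5 - 65*(-42 + 73) = -5 - 65*31 = -5 - 2015 = -2020)
f = 16160 (f = -8*(-2020) = 16160)
f/I(261, -241) = 16160/((-180*(-241))) = 16160/43380 = 16160*(1/43380) = 808/2169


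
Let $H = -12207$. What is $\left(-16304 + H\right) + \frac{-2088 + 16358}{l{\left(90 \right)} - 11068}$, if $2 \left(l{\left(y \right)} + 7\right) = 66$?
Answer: $- \frac{157416366}{5521} \approx -28512.0$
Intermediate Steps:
$l{\left(y \right)} = 26$ ($l{\left(y \right)} = -7 + \frac{1}{2} \cdot 66 = -7 + 33 = 26$)
$\left(-16304 + H\right) + \frac{-2088 + 16358}{l{\left(90 \right)} - 11068} = \left(-16304 - 12207\right) + \frac{-2088 + 16358}{26 - 11068} = -28511 + \frac{14270}{-11042} = -28511 + 14270 \left(- \frac{1}{11042}\right) = -28511 - \frac{7135}{5521} = - \frac{157416366}{5521}$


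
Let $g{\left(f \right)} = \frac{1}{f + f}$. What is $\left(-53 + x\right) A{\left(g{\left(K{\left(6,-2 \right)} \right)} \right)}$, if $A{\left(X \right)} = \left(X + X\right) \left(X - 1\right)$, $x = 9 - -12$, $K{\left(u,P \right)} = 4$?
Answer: $7$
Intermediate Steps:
$x = 21$ ($x = 9 + 12 = 21$)
$g{\left(f \right)} = \frac{1}{2 f}$
$A{\left(X \right)} = 2 X \left(-1 + X\right)$
$\left(-53 + x\right) A{\left(g{\left(K{\left(6,-2 \right)} \right)} \right)} = \left(-53 + 21\right) 2 \frac{1}{2 \cdot 4} \left(-1 + \frac{1}{2 \cdot 4}\right) = - 32 \cdot 2 \cdot \frac{1}{2} \cdot \frac{1}{4} \left(-1 + \frac{1}{2} \cdot \frac{1}{4}\right) = - 32 \cdot 2 \cdot \frac{1}{8} \left(-1 + \frac{1}{8}\right) = - 32 \cdot 2 \cdot \frac{1}{8} \left(- \frac{7}{8}\right) = \left(-32\right) \left(- \frac{7}{32}\right) = 7$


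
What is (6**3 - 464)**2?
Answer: 61504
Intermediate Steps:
(6**3 - 464)**2 = (216 - 464)**2 = (-248)**2 = 61504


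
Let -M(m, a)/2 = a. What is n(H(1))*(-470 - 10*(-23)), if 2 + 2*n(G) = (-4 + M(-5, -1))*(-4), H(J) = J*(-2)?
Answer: -720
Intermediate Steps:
M(m, a) = -2*a
H(J) = -2*J
n(G) = 3 (n(G) = -1 + ((-4 - 2*(-1))*(-4))/2 = -1 + ((-4 + 2)*(-4))/2 = -1 + (-2*(-4))/2 = -1 + (½)*8 = -1 + 4 = 3)
n(H(1))*(-470 - 10*(-23)) = 3*(-470 - 10*(-23)) = 3*(-470 + 230) = 3*(-240) = -720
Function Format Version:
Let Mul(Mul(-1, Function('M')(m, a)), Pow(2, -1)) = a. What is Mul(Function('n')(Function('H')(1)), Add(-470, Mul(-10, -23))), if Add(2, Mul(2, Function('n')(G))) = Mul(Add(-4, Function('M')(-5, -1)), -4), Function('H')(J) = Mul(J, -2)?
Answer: -720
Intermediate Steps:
Function('M')(m, a) = Mul(-2, a)
Function('H')(J) = Mul(-2, J)
Function('n')(G) = 3 (Function('n')(G) = Add(-1, Mul(Rational(1, 2), Mul(Add(-4, Mul(-2, -1)), -4))) = Add(-1, Mul(Rational(1, 2), Mul(Add(-4, 2), -4))) = Add(-1, Mul(Rational(1, 2), Mul(-2, -4))) = Add(-1, Mul(Rational(1, 2), 8)) = Add(-1, 4) = 3)
Mul(Function('n')(Function('H')(1)), Add(-470, Mul(-10, -23))) = Mul(3, Add(-470, Mul(-10, -23))) = Mul(3, Add(-470, 230)) = Mul(3, -240) = -720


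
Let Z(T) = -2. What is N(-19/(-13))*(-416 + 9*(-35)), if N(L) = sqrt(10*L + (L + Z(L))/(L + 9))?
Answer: -129*sqrt(1264562)/52 ≈ -2789.7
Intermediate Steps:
N(L) = sqrt(10*L + (-2 + L)/(9 + L)) (N(L) = sqrt(10*L + (L - 2)/(L + 9)) = sqrt(10*L + (-2 + L)/(9 + L)))
N(-19/(-13))*(-416 + 9*(-35)) = sqrt((-2 - 19/(-13) + 10*(-19/(-13))*(9 - 19/(-13)))/(9 - 19/(-13)))*(-416 + 9*(-35)) = sqrt((-2 - 19*(-1/13) + 10*(-19*(-1/13))*(9 - 19*(-1/13)))/(9 - 19*(-1/13)))*(-416 - 315) = sqrt((-2 + 19/13 + 10*(19/13)*(9 + 19/13))/(9 + 19/13))*(-731) = sqrt((-2 + 19/13 + 10*(19/13)*(136/13))/(136/13))*(-731) = sqrt(13*(-2 + 19/13 + 25840/169)/136)*(-731) = sqrt((13/136)*(25749/169))*(-731) = sqrt(25749/1768)*(-731) = (3*sqrt(1264562)/884)*(-731) = -129*sqrt(1264562)/52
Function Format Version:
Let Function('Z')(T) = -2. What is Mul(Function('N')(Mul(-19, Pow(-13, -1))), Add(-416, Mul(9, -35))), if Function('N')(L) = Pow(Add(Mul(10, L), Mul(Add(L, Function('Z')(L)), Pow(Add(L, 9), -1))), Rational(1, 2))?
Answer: Mul(Rational(-129, 52), Pow(1264562, Rational(1, 2))) ≈ -2789.7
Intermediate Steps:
Function('N')(L) = Pow(Add(Mul(10, L), Mul(Pow(Add(9, L), -1), Add(-2, L))), Rational(1, 2)) (Function('N')(L) = Pow(Add(Mul(10, L), Mul(Add(L, -2), Pow(Add(L, 9), -1))), Rational(1, 2)) = Pow(Add(Mul(10, L), Mul(Add(-2, L), Pow(Add(9, L), -1))), Rational(1, 2)) = Pow(Add(Mul(10, L), Mul(Pow(Add(9, L), -1), Add(-2, L))), Rational(1, 2)))
Mul(Function('N')(Mul(-19, Pow(-13, -1))), Add(-416, Mul(9, -35))) = Mul(Pow(Mul(Pow(Add(9, Mul(-19, Pow(-13, -1))), -1), Add(-2, Mul(-19, Pow(-13, -1)), Mul(10, Mul(-19, Pow(-13, -1)), Add(9, Mul(-19, Pow(-13, -1)))))), Rational(1, 2)), Add(-416, Mul(9, -35))) = Mul(Pow(Mul(Pow(Add(9, Mul(-19, Rational(-1, 13))), -1), Add(-2, Mul(-19, Rational(-1, 13)), Mul(10, Mul(-19, Rational(-1, 13)), Add(9, Mul(-19, Rational(-1, 13)))))), Rational(1, 2)), Add(-416, -315)) = Mul(Pow(Mul(Pow(Add(9, Rational(19, 13)), -1), Add(-2, Rational(19, 13), Mul(10, Rational(19, 13), Add(9, Rational(19, 13))))), Rational(1, 2)), -731) = Mul(Pow(Mul(Pow(Rational(136, 13), -1), Add(-2, Rational(19, 13), Mul(10, Rational(19, 13), Rational(136, 13)))), Rational(1, 2)), -731) = Mul(Pow(Mul(Rational(13, 136), Add(-2, Rational(19, 13), Rational(25840, 169))), Rational(1, 2)), -731) = Mul(Pow(Mul(Rational(13, 136), Rational(25749, 169)), Rational(1, 2)), -731) = Mul(Pow(Rational(25749, 1768), Rational(1, 2)), -731) = Mul(Mul(Rational(3, 884), Pow(1264562, Rational(1, 2))), -731) = Mul(Rational(-129, 52), Pow(1264562, Rational(1, 2)))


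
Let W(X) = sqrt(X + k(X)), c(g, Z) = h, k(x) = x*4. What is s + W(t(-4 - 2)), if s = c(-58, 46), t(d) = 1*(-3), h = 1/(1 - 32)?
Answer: -1/31 + I*sqrt(15) ≈ -0.032258 + 3.873*I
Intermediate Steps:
h = -1/31 (h = 1/(-31) = -1/31 ≈ -0.032258)
k(x) = 4*x
c(g, Z) = -1/31
t(d) = -3
W(X) = sqrt(5)*sqrt(X) (W(X) = sqrt(X + 4*X) = sqrt(5*X) = sqrt(5)*sqrt(X))
s = -1/31 ≈ -0.032258
s + W(t(-4 - 2)) = -1/31 + sqrt(5)*sqrt(-3) = -1/31 + sqrt(5)*(I*sqrt(3)) = -1/31 + I*sqrt(15)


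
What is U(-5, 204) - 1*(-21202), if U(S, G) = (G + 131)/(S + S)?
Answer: 42337/2 ≈ 21169.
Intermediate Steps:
U(S, G) = (131 + G)/(2*S) (U(S, G) = (131 + G)/((2*S)) = (131 + G)*(1/(2*S)) = (131 + G)/(2*S))
U(-5, 204) - 1*(-21202) = (½)*(131 + 204)/(-5) - 1*(-21202) = (½)*(-⅕)*335 + 21202 = -67/2 + 21202 = 42337/2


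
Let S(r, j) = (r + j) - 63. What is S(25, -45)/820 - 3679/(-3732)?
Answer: 169189/191265 ≈ 0.88458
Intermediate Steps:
S(r, j) = -63 + j + r (S(r, j) = (j + r) - 63 = -63 + j + r)
S(25, -45)/820 - 3679/(-3732) = (-63 - 45 + 25)/820 - 3679/(-3732) = -83*1/820 - 3679*(-1/3732) = -83/820 + 3679/3732 = 169189/191265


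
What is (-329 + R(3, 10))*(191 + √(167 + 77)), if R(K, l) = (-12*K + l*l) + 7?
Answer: -49278 - 516*√61 ≈ -53308.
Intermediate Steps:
R(K, l) = 7 + l² - 12*K (R(K, l) = (-12*K + l²) + 7 = (l² - 12*K) + 7 = 7 + l² - 12*K)
(-329 + R(3, 10))*(191 + √(167 + 77)) = (-329 + (7 + 10² - 12*3))*(191 + √(167 + 77)) = (-329 + (7 + 100 - 36))*(191 + √244) = (-329 + 71)*(191 + 2*√61) = -258*(191 + 2*√61) = -49278 - 516*√61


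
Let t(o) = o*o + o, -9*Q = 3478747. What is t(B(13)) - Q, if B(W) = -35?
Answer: 3489457/9 ≈ 3.8772e+5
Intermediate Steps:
Q = -3478747/9 (Q = -⅑*3478747 = -3478747/9 ≈ -3.8653e+5)
t(o) = o + o² (t(o) = o² + o = o + o²)
t(B(13)) - Q = -35*(1 - 35) - 1*(-3478747/9) = -35*(-34) + 3478747/9 = 1190 + 3478747/9 = 3489457/9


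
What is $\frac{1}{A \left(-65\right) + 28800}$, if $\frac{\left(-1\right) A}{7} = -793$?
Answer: $- \frac{1}{332015} \approx -3.0119 \cdot 10^{-6}$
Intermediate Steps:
$A = 5551$ ($A = \left(-7\right) \left(-793\right) = 5551$)
$\frac{1}{A \left(-65\right) + 28800} = \frac{1}{5551 \left(-65\right) + 28800} = \frac{1}{-360815 + 28800} = \frac{1}{-332015} = - \frac{1}{332015}$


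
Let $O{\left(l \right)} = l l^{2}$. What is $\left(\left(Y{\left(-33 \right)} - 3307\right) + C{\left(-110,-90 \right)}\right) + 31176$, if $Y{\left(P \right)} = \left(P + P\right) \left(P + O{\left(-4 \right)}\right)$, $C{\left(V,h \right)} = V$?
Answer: $34161$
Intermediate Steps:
$O{\left(l \right)} = l^{3}$
$Y{\left(P \right)} = 2 P \left(-64 + P\right)$ ($Y{\left(P \right)} = \left(P + P\right) \left(P + \left(-4\right)^{3}\right) = 2 P \left(P - 64\right) = 2 P \left(-64 + P\right)$)
$\left(\left(Y{\left(-33 \right)} - 3307\right) + C{\left(-110,-90 \right)}\right) + 31176 = \left(\left(2 \left(-33\right) \left(-64 - 33\right) - 3307\right) - 110\right) + 31176 = \left(\left(2 \left(-33\right) \left(-97\right) - 3307\right) - 110\right) + 31176 = \left(\left(6402 - 3307\right) - 110\right) + 31176 = \left(3095 - 110\right) + 31176 = 2985 + 31176 = 34161$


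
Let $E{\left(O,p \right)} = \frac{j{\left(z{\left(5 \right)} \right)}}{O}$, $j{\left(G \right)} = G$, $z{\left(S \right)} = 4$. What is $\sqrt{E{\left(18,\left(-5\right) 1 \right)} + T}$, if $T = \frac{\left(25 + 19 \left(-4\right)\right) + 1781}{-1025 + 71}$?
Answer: $\frac{i \sqrt{40227}}{159} \approx 1.2614 i$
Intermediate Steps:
$E{\left(O,p \right)} = \frac{4}{O}$
$T = - \frac{865}{477}$ ($T = \frac{\left(25 - 76\right) + 1781}{-954} = \left(-51 + 1781\right) \left(- \frac{1}{954}\right) = 1730 \left(- \frac{1}{954}\right) = - \frac{865}{477} \approx -1.8134$)
$\sqrt{E{\left(18,\left(-5\right) 1 \right)} + T} = \sqrt{\frac{4}{18} - \frac{865}{477}} = \sqrt{4 \cdot \frac{1}{18} - \frac{865}{477}} = \sqrt{\frac{2}{9} - \frac{865}{477}} = \sqrt{- \frac{253}{159}} = \frac{i \sqrt{40227}}{159}$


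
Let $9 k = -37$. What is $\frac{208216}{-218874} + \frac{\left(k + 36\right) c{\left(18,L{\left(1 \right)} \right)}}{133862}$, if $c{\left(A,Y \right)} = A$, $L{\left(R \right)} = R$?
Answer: $- \frac{6936644129}{7324727847} \approx -0.94702$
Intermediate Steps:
$k = - \frac{37}{9}$ ($k = \frac{1}{9} \left(-37\right) = - \frac{37}{9} \approx -4.1111$)
$\frac{208216}{-218874} + \frac{\left(k + 36\right) c{\left(18,L{\left(1 \right)} \right)}}{133862} = \frac{208216}{-218874} + \frac{\left(- \frac{37}{9} + 36\right) 18}{133862} = 208216 \left(- \frac{1}{218874}\right) + \frac{287}{9} \cdot 18 \cdot \frac{1}{133862} = - \frac{104108}{109437} + 574 \cdot \frac{1}{133862} = - \frac{104108}{109437} + \frac{287}{66931} = - \frac{6936644129}{7324727847}$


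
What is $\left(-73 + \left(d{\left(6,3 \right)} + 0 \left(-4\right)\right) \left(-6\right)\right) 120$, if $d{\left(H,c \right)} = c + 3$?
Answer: $-13080$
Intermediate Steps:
$d{\left(H,c \right)} = 3 + c$
$\left(-73 + \left(d{\left(6,3 \right)} + 0 \left(-4\right)\right) \left(-6\right)\right) 120 = \left(-73 + \left(\left(3 + 3\right) + 0 \left(-4\right)\right) \left(-6\right)\right) 120 = \left(-73 + \left(6 + 0\right) \left(-6\right)\right) 120 = \left(-73 + 6 \left(-6\right)\right) 120 = \left(-73 - 36\right) 120 = \left(-109\right) 120 = -13080$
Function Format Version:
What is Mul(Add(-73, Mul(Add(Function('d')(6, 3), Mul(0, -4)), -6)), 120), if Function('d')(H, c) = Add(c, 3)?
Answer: -13080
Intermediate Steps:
Function('d')(H, c) = Add(3, c)
Mul(Add(-73, Mul(Add(Function('d')(6, 3), Mul(0, -4)), -6)), 120) = Mul(Add(-73, Mul(Add(Add(3, 3), Mul(0, -4)), -6)), 120) = Mul(Add(-73, Mul(Add(6, 0), -6)), 120) = Mul(Add(-73, Mul(6, -6)), 120) = Mul(Add(-73, -36), 120) = Mul(-109, 120) = -13080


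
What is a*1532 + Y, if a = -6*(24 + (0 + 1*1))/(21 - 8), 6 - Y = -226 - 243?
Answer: -223625/13 ≈ -17202.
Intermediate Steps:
Y = 475 (Y = 6 - (-226 - 243) = 6 - 1*(-469) = 6 + 469 = 475)
a = -150/13 (a = -6*(24 + (0 + 1))/13 = -6*(24 + 1)/13 = -150/13 ≈ -11.538)
a*1532 + Y = -150/13*1532 + 475 = -229800/13 + 475 = -223625/13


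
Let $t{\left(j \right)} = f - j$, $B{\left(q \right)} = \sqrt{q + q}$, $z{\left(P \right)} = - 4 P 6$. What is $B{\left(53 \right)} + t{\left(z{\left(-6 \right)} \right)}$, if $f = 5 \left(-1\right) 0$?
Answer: $-144 + \sqrt{106} \approx -133.7$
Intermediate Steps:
$z{\left(P \right)} = - 24 P$
$f = 0$ ($f = \left(-5\right) 0 = 0$)
$B{\left(q \right)} = \sqrt{2} \sqrt{q}$ ($B{\left(q \right)} = \sqrt{2 q} = \sqrt{2} \sqrt{q}$)
$t{\left(j \right)} = - j$ ($t{\left(j \right)} = 0 - j = - j$)
$B{\left(53 \right)} + t{\left(z{\left(-6 \right)} \right)} = \sqrt{2} \sqrt{53} - \left(-24\right) \left(-6\right) = \sqrt{106} - 144 = -144 + \sqrt{106}$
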